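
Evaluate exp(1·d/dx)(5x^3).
5 x^{3} + 15 x^{2} + 15 x + 5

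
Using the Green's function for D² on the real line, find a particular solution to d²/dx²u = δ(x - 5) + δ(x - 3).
\frac{|x - 5|}{2} + \frac{|x - 3|}{2}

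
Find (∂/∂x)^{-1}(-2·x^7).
- \frac{x^{8}}{4}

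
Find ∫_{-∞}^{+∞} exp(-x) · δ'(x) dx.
1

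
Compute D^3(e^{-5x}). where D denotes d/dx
- 125 e^{- 5 x}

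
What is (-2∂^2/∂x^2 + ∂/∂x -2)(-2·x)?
4 x - 2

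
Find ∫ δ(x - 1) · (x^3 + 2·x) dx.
3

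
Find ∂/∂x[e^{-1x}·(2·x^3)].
2 x^{2} \left(3 - x\right) e^{- x}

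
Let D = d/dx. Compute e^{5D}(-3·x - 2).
- 3 x - 17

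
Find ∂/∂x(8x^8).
64 x^{7}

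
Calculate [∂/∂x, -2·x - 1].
-2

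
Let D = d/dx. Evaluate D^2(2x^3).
12 x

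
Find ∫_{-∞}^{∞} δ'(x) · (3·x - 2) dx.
-3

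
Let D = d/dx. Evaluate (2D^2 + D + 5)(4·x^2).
20 x^{2} + 8 x + 16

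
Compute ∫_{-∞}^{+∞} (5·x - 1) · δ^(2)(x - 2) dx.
0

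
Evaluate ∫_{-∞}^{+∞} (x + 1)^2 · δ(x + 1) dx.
0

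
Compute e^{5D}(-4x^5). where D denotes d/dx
- 4 x^{5} - 100 x^{4} - 1000 x^{3} - 5000 x^{2} - 12500 x - 12500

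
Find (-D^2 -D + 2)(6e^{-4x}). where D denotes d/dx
- 60 e^{- 4 x}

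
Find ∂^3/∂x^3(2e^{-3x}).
- 54 e^{- 3 x}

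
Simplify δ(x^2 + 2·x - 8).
\frac{\delta(x - 2) + \delta(x + 4)}{6}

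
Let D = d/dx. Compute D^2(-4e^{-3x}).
- 36 e^{- 3 x}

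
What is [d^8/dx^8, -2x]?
-16\frac{d^{7}}{dx^{7}}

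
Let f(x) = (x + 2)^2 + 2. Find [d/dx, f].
2 x + 4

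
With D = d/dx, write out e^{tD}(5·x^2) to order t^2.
5 t^{2} + 10 t x + 5 x^{2}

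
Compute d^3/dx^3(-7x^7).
- 1470 x^{4}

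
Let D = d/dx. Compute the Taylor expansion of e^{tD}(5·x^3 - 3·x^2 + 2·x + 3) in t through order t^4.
5 t^{3} + t^{2} \left(15 x - 3\right) + t \left(15 x^{2} - 6 x + 2\right) + 5 x^{3} - 3 x^{2} + 2 x + 3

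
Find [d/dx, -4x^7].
- 28 x^{6}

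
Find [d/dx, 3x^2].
6 x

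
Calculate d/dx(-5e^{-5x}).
25 e^{- 5 x}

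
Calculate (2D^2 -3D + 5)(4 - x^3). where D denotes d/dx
- 5 x^{3} + 9 x^{2} - 12 x + 20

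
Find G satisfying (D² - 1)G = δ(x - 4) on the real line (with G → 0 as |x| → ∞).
-\frac{e^{-|x - 4|}}{2}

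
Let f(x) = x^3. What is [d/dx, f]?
3 x^{2}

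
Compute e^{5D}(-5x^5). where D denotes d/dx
- 5 x^{5} - 125 x^{4} - 1250 x^{3} - 6250 x^{2} - 15625 x - 15625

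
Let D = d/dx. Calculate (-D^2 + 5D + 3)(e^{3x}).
9 e^{3 x}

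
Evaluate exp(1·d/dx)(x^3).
x^{3} + 3 x^{2} + 3 x + 1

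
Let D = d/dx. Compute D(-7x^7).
- 49 x^{6}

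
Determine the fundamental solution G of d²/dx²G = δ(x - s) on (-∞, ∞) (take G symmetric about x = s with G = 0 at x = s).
\frac{|x - s|}{2}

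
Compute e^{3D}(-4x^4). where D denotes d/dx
- 4 x^{4} - 48 x^{3} - 216 x^{2} - 432 x - 324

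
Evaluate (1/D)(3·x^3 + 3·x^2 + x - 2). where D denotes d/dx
\frac{3 x^{4}}{4} + x^{3} + \frac{x^{2}}{2} - 2 x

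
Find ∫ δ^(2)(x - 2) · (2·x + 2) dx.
0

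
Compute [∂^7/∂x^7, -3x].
-21\frac{d^{6}}{dx^{6}}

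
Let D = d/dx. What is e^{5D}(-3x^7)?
- 3 x^{7} - 105 x^{6} - 1575 x^{5} - 13125 x^{4} - 65625 x^{3} - 196875 x^{2} - 328125 x - 234375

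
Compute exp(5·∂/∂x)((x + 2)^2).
x^{2} + 14 x + 49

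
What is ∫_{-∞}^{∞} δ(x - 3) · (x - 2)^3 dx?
1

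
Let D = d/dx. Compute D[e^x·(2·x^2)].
2 x \left(x + 2\right) e^{x}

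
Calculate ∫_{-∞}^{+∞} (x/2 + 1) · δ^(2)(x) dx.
0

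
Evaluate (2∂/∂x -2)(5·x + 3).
4 - 10 x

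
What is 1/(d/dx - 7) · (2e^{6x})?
- 2 e^{6 x}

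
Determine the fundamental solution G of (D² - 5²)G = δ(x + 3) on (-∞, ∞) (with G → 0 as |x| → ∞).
-\frac{e^{-5|x + 3|}}{10}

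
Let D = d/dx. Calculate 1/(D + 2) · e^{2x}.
\frac{e^{2 x}}{4}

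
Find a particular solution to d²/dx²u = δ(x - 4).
\frac{|x - 4|}{2}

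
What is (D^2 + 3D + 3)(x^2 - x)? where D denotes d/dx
3 x^{2} + 3 x - 1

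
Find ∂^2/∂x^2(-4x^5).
- 80 x^{3}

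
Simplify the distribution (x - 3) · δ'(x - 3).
-\delta(x - 3)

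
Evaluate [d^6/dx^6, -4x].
-24\frac{d^{5}}{dx^{5}}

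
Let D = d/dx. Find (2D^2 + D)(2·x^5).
10 x^{3} \left(x + 8\right)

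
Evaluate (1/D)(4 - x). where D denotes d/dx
- \frac{x^{2}}{2} + 4 x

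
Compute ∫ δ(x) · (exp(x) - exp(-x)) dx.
0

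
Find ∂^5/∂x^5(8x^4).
0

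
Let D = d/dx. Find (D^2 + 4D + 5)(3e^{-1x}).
6 e^{- x}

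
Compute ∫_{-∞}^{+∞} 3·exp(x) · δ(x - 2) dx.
3 e^{2}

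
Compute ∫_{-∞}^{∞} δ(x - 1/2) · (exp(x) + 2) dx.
e^{\frac{1}{2}} + 2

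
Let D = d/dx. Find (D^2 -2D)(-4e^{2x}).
0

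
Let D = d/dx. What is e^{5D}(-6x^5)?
- 6 x^{5} - 150 x^{4} - 1500 x^{3} - 7500 x^{2} - 18750 x - 18750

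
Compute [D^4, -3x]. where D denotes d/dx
-12D^{3}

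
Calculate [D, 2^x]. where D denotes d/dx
2^{x} \log{\left(2 \right)}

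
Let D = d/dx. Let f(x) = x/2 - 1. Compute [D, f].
\frac{1}{2}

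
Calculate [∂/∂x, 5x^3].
15 x^{2}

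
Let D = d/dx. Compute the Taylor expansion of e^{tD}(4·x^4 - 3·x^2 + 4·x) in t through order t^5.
4 t^{4} + 16 t^{3} x + t^{2} \left(24 x^{2} - 3\right) + 2 t \left(8 x^{3} - 3 x + 2\right) + 4 x^{4} - 3 x^{2} + 4 x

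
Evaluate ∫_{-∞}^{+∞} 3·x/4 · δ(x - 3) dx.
\frac{9}{4}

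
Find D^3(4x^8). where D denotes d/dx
1344 x^{5}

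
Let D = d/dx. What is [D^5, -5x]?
-25D^{4}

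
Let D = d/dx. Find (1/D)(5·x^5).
\frac{5 x^{6}}{6}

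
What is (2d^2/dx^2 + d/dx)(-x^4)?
4 x^{2} \left(- x - 6\right)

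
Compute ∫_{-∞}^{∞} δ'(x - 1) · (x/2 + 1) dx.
- \frac{1}{2}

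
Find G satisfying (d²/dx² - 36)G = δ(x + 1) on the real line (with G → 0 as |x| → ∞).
-\frac{e^{-6|x + 1|}}{12}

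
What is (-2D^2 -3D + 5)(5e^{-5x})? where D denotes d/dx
- 150 e^{- 5 x}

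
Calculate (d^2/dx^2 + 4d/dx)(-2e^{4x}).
- 64 e^{4 x}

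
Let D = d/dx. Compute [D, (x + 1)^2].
2 x + 2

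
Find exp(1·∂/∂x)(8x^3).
8 x^{3} + 24 x^{2} + 24 x + 8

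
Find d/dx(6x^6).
36 x^{5}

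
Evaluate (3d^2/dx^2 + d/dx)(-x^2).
- 2 x - 6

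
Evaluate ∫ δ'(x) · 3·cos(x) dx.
0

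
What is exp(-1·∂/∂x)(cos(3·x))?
\cos{\left(3 x - 3 \right)}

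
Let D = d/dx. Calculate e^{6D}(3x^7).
3 x^{7} + 126 x^{6} + 2268 x^{5} + 22680 x^{4} + 136080 x^{3} + 489888 x^{2} + 979776 x + 839808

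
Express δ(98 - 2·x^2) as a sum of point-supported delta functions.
\frac{\delta(x - 7) + \delta(x + 7)}{28}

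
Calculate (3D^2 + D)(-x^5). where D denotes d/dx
5 x^{3} \left(- x - 12\right)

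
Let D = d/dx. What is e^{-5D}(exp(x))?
e^{x - 5}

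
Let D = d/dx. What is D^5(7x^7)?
17640 x^{2}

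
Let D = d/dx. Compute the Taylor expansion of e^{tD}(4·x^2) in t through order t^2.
4 t^{2} + 8 t x + 4 x^{2}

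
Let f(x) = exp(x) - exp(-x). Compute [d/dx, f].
2 \cosh{\left(x \right)}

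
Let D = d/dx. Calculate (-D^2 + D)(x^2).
2 x - 2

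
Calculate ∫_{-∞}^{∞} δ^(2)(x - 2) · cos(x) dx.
- \cos{\left(2 \right)}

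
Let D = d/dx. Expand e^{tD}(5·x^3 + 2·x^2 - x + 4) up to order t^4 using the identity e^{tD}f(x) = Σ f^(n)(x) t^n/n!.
5 t^{3} + t^{2} \left(15 x + 2\right) + t \left(15 x^{2} + 4 x - 1\right) + 5 x^{3} + 2 x^{2} - x + 4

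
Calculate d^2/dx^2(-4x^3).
- 24 x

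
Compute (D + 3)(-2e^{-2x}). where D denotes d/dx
- 2 e^{- 2 x}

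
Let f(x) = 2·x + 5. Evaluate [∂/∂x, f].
2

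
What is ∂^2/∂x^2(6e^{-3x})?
54 e^{- 3 x}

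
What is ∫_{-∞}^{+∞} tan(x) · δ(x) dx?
0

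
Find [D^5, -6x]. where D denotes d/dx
-30D^{4}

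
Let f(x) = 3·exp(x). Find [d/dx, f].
3 e^{x}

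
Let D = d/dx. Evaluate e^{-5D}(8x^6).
8 x^{6} - 240 x^{5} + 3000 x^{4} - 20000 x^{3} + 75000 x^{2} - 150000 x + 125000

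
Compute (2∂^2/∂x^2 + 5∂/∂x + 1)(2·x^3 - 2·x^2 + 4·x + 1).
2 x^{3} + 28 x^{2} + 8 x + 13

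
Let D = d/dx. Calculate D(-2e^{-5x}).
10 e^{- 5 x}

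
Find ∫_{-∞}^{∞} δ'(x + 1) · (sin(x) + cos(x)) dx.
- \sin{\left(1 \right)} - \cos{\left(1 \right)}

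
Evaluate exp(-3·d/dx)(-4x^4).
- 4 x^{4} + 48 x^{3} - 216 x^{2} + 432 x - 324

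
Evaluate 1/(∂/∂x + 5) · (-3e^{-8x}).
e^{- 8 x}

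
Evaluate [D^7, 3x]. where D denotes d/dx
21D^{6}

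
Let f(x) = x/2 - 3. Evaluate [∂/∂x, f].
\frac{1}{2}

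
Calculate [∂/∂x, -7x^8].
- 56 x^{7}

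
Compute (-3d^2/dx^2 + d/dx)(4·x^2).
8 x - 24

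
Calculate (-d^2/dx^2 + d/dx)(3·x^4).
12 x^{2} \left(x - 3\right)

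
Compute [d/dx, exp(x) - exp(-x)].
2 \cosh{\left(x \right)}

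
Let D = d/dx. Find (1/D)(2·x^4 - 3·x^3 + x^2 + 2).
\frac{2 x^{5}}{5} - \frac{3 x^{4}}{4} + \frac{x^{3}}{3} + 2 x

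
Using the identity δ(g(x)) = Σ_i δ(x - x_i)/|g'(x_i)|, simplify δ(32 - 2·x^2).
\frac{\delta(x - 4) + \delta(x + 4)}{16}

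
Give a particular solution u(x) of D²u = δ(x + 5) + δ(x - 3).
\frac{|x + 5|}{2} + \frac{|x - 3|}{2}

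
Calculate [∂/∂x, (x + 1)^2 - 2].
2 x + 2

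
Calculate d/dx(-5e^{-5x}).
25 e^{- 5 x}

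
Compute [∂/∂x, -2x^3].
- 6 x^{2}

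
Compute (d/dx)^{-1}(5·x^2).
\frac{5 x^{3}}{3}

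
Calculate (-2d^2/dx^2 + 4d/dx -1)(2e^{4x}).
- 34 e^{4 x}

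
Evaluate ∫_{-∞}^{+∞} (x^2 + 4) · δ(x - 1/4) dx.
\frac{65}{16}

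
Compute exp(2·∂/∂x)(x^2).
x^{2} + 4 x + 4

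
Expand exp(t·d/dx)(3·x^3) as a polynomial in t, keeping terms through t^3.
3 t^{3} + 9 t^{2} x + 9 t x^{2} + 3 x^{3}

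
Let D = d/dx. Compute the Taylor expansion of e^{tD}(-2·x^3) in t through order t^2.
2 x \left(- 3 t^{2} - 3 t x - x^{2}\right)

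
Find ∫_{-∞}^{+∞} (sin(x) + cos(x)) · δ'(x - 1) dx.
- \cos{\left(1 \right)} + \sin{\left(1 \right)}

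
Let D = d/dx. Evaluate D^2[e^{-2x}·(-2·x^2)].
4 \left(- 2 x^{2} + 4 x - 1\right) e^{- 2 x}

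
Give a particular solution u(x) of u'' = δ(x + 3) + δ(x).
\frac{|x + 3|}{2} + \frac{|x|}{2}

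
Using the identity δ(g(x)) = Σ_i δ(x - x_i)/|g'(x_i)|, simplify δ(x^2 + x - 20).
\frac{\delta(x + 5) + \delta(x - 4)}{9}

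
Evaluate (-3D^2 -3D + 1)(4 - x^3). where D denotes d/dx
- x^{3} + 9 x^{2} + 18 x + 4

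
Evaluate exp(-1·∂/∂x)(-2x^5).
- 2 x^{5} + 10 x^{4} - 20 x^{3} + 20 x^{2} - 10 x + 2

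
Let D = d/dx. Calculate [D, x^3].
3 x^{2}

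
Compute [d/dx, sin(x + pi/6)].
\cos{\left(x + \frac{\pi}{6} \right)}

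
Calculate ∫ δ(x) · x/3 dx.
0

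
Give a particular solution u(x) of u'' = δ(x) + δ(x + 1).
\frac{|x|}{2} + \frac{|x + 1|}{2}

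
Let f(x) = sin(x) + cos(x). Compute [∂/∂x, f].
- \sin{\left(x \right)} + \cos{\left(x \right)}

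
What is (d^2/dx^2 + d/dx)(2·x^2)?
4 x + 4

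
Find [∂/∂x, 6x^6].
36 x^{5}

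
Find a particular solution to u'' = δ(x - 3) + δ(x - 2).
\frac{|x - 3|}{2} + \frac{|x - 2|}{2}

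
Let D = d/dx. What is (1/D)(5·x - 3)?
\frac{5 x^{2}}{2} - 3 x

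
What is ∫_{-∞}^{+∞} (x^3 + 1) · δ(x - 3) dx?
28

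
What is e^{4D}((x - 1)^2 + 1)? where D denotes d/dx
x^{2} + 6 x + 10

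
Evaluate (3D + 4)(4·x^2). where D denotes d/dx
8 x \left(2 x + 3\right)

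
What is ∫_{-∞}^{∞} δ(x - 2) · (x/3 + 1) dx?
\frac{5}{3}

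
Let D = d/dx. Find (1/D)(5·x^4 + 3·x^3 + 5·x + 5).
x^{5} + \frac{3 x^{4}}{4} + \frac{5 x^{2}}{2} + 5 x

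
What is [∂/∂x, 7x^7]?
49 x^{6}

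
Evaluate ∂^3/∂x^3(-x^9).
- 504 x^{6}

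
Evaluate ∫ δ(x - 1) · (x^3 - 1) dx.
0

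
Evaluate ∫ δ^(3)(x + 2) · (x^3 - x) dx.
-6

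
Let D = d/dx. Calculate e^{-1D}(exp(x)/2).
\frac{e^{x - 1}}{2}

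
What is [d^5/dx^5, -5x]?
-25\frac{d^{4}}{dx^{4}}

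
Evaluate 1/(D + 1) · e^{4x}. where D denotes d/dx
\frac{e^{4 x}}{5}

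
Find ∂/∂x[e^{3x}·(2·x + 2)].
\left(6 x + 8\right) e^{3 x}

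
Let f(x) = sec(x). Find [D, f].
\tan{\left(x \right)} \sec{\left(x \right)}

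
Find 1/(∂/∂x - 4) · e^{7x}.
\frac{e^{7 x}}{3}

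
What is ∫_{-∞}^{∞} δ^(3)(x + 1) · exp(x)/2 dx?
- \frac{1}{2 e}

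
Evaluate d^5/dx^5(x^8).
6720 x^{3}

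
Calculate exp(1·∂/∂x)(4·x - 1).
4 x + 3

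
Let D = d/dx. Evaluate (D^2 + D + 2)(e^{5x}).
32 e^{5 x}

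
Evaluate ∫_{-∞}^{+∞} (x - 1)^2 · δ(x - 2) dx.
1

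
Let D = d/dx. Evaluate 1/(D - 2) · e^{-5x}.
- \frac{e^{- 5 x}}{7}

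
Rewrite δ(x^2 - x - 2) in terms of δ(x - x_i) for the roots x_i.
\frac{\delta(x - 2) + \delta(x + 1)}{3}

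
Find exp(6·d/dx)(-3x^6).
- 3 x^{6} - 108 x^{5} - 1620 x^{4} - 12960 x^{3} - 58320 x^{2} - 139968 x - 139968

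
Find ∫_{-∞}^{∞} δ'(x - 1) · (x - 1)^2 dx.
0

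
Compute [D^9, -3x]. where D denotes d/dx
-27D^{8}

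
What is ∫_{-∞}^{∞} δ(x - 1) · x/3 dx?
\frac{1}{3}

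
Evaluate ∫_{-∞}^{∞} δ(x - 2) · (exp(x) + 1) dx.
1 + e^{2}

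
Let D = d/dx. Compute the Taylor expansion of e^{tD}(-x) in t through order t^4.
- t - x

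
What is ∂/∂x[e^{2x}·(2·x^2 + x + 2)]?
\left(4 x^{2} + 6 x + 5\right) e^{2 x}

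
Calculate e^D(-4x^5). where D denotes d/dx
- 4 x^{5} - 20 x^{4} - 40 x^{3} - 40 x^{2} - 20 x - 4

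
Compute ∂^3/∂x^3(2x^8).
672 x^{5}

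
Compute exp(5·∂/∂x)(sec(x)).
\sec{\left(x + 5 \right)}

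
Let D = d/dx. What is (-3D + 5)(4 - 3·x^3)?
- 15 x^{3} + 27 x^{2} + 20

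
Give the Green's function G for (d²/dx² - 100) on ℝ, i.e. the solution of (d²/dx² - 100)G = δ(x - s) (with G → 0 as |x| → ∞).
-\frac{e^{-10|x-s|}}{20}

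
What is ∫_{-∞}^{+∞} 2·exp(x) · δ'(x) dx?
-2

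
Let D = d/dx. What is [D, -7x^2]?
- 14 x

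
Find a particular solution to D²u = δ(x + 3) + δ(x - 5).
\frac{|x + 3|}{2} + \frac{|x - 5|}{2}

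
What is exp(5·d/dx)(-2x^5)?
- 2 x^{5} - 50 x^{4} - 500 x^{3} - 2500 x^{2} - 6250 x - 6250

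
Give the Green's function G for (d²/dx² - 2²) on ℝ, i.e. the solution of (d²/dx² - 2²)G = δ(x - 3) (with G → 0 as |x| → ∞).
-\frac{e^{-2|x - 3|}}{4}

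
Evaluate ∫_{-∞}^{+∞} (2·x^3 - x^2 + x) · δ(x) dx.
0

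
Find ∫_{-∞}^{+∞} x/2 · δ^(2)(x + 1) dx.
0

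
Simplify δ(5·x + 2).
\frac{\delta(x + 2/5)}{5}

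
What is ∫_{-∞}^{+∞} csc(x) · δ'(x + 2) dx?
\cot{\left(2 \right)} \csc{\left(2 \right)}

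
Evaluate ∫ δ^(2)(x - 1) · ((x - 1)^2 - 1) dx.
2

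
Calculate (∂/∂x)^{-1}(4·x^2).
\frac{4 x^{3}}{3}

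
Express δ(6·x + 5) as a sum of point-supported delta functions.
\frac{\delta(x + 5/6)}{6}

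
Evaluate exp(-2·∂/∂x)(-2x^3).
- 2 x^{3} + 12 x^{2} - 24 x + 16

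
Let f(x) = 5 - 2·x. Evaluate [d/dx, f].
-2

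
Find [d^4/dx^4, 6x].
24\frac{d^{3}}{dx^{3}}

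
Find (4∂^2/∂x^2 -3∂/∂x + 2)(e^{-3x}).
47 e^{- 3 x}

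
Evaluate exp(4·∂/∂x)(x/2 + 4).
\frac{x}{2} + 6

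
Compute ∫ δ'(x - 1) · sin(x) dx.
- \cos{\left(1 \right)}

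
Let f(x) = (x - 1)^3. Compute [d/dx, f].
3 \left(x - 1\right)^{2}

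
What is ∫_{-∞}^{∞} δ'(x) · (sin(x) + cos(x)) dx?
-1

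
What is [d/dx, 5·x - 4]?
5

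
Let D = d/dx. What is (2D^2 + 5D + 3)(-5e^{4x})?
- 275 e^{4 x}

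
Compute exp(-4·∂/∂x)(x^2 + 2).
x^{2} - 8 x + 18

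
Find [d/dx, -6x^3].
- 18 x^{2}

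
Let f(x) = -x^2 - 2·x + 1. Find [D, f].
- 2 x - 2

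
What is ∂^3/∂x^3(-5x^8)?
- 1680 x^{5}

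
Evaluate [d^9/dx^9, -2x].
-18\frac{d^{8}}{dx^{8}}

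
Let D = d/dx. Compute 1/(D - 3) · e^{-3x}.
- \frac{e^{- 3 x}}{6}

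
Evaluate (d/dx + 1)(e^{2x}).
3 e^{2 x}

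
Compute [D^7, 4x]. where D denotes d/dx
28D^{6}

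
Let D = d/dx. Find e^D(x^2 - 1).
x \left(x + 2\right)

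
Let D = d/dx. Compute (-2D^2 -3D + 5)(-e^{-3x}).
4 e^{- 3 x}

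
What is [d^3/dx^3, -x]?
-3\frac{d^{2}}{dx^{2}}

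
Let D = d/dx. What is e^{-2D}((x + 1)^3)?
x^{3} - 3 x^{2} + 3 x - 1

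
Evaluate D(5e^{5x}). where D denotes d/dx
25 e^{5 x}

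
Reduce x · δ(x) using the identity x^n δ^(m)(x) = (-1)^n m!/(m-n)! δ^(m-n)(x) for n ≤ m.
0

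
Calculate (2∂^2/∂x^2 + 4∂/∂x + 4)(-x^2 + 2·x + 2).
12 - 4 x^{2}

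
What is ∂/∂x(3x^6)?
18 x^{5}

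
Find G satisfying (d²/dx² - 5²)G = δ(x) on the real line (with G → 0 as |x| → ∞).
-\frac{e^{-5|x|}}{10}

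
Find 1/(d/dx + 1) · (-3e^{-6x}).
\frac{3 e^{- 6 x}}{5}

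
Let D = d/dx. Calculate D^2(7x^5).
140 x^{3}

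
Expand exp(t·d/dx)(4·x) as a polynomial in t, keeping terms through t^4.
4 t + 4 x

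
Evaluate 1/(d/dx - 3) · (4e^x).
- 2 e^{x}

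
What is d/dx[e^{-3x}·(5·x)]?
5 \left(1 - 3 x\right) e^{- 3 x}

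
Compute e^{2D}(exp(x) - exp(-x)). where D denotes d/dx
2 \sinh{\left(x + 2 \right)}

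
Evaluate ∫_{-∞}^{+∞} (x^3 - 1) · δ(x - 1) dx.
0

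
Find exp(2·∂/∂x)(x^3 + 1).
x^{3} + 6 x^{2} + 12 x + 9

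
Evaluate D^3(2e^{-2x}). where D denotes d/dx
- 16 e^{- 2 x}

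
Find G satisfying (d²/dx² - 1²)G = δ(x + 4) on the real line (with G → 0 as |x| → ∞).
-\frac{e^{-|x + 4|}}{2}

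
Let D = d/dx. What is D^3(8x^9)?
4032 x^{6}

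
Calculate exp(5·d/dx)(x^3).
x^{3} + 15 x^{2} + 75 x + 125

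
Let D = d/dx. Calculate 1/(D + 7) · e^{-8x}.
- e^{- 8 x}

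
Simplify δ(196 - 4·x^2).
\frac{\delta(x - 7) + \delta(x + 7)}{56}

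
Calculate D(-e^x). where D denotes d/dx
- e^{x}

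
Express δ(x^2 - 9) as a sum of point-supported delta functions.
\frac{\delta(x - 3) + \delta(x + 3)}{6}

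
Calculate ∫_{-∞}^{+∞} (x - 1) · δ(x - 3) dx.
2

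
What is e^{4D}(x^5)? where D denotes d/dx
x^{5} + 20 x^{4} + 160 x^{3} + 640 x^{2} + 1280 x + 1024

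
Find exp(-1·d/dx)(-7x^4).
- 7 x^{4} + 28 x^{3} - 42 x^{2} + 28 x - 7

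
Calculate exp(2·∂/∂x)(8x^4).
8 x^{4} + 64 x^{3} + 192 x^{2} + 256 x + 128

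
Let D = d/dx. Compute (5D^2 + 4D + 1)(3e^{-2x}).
39 e^{- 2 x}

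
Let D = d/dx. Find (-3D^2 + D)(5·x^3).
15 x \left(x - 6\right)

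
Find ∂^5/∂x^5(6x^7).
15120 x^{2}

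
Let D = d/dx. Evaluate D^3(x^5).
60 x^{2}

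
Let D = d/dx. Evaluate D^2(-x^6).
- 30 x^{4}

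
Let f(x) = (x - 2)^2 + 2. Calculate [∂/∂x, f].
2 x - 4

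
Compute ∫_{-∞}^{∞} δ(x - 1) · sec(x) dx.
\sec{\left(1 \right)}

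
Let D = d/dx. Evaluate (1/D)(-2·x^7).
- \frac{x^{8}}{4}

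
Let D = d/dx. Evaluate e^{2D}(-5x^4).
- 5 x^{4} - 40 x^{3} - 120 x^{2} - 160 x - 80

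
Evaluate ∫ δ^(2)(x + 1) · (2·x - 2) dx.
0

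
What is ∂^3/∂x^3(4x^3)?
24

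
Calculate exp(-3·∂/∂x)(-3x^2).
- 3 x^{2} + 18 x - 27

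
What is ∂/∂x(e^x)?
e^{x}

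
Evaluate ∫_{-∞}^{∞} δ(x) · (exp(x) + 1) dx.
2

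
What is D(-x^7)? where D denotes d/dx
- 7 x^{6}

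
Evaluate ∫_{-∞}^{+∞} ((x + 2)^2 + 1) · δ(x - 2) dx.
17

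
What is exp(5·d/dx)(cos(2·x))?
\cos{\left(2 x + 10 \right)}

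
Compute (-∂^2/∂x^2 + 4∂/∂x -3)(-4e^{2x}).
- 4 e^{2 x}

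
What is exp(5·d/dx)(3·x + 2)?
3 x + 17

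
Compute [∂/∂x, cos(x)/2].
- \frac{\sin{\left(x \right)}}{2}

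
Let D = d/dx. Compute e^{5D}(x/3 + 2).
\frac{x}{3} + \frac{11}{3}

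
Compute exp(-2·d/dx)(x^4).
x^{4} - 8 x^{3} + 24 x^{2} - 32 x + 16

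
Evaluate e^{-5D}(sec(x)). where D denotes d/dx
\sec{\left(x - 5 \right)}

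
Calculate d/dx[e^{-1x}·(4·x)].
4 \left(1 - x\right) e^{- x}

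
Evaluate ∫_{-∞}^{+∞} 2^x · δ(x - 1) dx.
2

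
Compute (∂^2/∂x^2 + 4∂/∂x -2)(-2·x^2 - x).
4 x^{2} - 14 x - 8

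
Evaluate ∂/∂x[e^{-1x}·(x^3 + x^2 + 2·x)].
\left(- x^{3} + 2 x^{2} + 2\right) e^{- x}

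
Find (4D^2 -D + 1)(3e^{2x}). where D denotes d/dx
45 e^{2 x}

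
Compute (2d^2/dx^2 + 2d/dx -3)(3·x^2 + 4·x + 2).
14 - 9 x^{2}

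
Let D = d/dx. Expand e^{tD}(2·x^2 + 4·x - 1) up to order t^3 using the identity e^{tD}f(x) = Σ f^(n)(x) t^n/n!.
2 t^{2} + 4 t \left(x + 1\right) + 2 x^{2} + 4 x - 1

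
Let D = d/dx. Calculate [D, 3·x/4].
\frac{3}{4}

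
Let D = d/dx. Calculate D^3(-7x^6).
- 840 x^{3}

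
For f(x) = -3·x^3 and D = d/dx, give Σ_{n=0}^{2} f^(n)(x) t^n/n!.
3 x \left(- 3 t^{2} - 3 t x - x^{2}\right)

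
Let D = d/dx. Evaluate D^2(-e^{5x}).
- 25 e^{5 x}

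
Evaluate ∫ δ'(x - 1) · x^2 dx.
-2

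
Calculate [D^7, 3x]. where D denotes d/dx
21D^{6}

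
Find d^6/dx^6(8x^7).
40320 x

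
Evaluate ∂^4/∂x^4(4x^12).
47520 x^{8}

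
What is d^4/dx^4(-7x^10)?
- 35280 x^{6}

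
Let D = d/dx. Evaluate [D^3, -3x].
-9D^{2}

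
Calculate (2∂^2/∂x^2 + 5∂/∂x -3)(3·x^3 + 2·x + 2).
- 9 x^{3} + 45 x^{2} + 30 x + 4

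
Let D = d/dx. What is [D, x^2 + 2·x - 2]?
2 x + 2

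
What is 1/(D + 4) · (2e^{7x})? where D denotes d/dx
\frac{2 e^{7 x}}{11}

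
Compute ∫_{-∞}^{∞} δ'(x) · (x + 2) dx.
-1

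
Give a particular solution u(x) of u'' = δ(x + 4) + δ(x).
\frac{|x + 4|}{2} + \frac{|x|}{2}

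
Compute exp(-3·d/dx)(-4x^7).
- 4 x^{7} + 84 x^{6} - 756 x^{5} + 3780 x^{4} - 11340 x^{3} + 20412 x^{2} - 20412 x + 8748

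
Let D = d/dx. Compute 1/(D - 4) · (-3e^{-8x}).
\frac{e^{- 8 x}}{4}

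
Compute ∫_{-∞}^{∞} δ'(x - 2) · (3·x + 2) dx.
-3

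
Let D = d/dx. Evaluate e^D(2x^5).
2 x^{5} + 10 x^{4} + 20 x^{3} + 20 x^{2} + 10 x + 2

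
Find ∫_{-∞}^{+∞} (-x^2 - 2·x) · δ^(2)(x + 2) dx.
-2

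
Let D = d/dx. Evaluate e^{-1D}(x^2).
x^{2} - 2 x + 1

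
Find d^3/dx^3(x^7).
210 x^{4}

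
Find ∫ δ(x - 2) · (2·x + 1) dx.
5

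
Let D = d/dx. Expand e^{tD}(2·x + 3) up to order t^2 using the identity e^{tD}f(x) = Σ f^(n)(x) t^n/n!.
2 t + 2 x + 3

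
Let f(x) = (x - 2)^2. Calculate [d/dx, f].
2 x - 4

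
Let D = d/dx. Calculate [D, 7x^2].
14 x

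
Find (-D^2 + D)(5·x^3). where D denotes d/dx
15 x \left(x - 2\right)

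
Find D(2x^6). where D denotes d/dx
12 x^{5}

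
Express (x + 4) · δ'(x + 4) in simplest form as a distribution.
-\delta(x + 4)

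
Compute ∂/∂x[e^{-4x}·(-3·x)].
3 \left(4 x - 1\right) e^{- 4 x}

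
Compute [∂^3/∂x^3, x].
3\frac{d^{2}}{dx^{2}}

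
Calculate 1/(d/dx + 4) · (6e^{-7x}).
- 2 e^{- 7 x}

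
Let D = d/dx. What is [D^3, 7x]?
21D^{2}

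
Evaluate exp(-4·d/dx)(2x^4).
2 x^{4} - 32 x^{3} + 192 x^{2} - 512 x + 512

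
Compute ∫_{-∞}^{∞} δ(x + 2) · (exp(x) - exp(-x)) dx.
- 2 \sinh{\left(2 \right)}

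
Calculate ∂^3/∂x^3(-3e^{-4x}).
192 e^{- 4 x}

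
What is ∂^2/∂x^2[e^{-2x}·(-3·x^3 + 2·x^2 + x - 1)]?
2 \left(- 6 x^{3} + 22 x^{2} - 15 x - 2\right) e^{- 2 x}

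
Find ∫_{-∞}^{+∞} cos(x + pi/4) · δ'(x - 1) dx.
\sin{\left(\frac{\pi}{4} + 1 \right)}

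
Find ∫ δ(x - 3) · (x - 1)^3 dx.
8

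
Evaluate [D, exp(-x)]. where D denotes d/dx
- e^{- x}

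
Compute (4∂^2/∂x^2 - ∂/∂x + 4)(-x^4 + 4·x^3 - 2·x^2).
- 4 x^{4} + 20 x^{3} - 68 x^{2} + 100 x - 16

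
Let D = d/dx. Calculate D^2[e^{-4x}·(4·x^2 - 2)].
8 \left(8 x^{2} - 8 x - 3\right) e^{- 4 x}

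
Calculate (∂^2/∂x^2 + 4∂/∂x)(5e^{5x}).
225 e^{5 x}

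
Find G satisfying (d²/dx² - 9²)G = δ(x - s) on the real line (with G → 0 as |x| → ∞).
-\frac{e^{-9|x-s|}}{18}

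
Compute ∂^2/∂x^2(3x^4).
36 x^{2}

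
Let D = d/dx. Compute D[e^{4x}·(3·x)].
\left(12 x + 3\right) e^{4 x}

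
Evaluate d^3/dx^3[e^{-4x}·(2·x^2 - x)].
32 \left(- 4 x^{2} + 8 x - 3\right) e^{- 4 x}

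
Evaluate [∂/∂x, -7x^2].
- 14 x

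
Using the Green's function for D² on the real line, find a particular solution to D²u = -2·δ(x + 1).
-|x + 1|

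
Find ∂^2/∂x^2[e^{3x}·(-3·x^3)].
- 9 x \left(3 x^{2} + 6 x + 2\right) e^{3 x}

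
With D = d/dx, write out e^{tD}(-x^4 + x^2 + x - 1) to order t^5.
- t^{4} - 4 t^{3} x - t^{2} \left(6 x^{2} - 1\right) + t \left(- 4 x^{3} + 2 x + 1\right) - x^{4} + x^{2} + x - 1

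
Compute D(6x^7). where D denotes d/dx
42 x^{6}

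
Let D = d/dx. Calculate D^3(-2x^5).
- 120 x^{2}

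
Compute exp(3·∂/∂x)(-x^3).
- x^{3} - 9 x^{2} - 27 x - 27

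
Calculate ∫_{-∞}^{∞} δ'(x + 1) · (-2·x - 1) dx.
2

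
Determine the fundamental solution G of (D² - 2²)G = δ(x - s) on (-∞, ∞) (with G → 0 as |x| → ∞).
-\frac{e^{-2|x-s|}}{4}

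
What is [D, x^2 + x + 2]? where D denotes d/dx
2 x + 1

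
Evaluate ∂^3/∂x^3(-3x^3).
-18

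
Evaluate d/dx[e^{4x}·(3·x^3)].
x^{2} \left(12 x + 9\right) e^{4 x}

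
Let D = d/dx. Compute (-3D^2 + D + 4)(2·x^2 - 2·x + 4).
8 x^{2} - 4 x + 2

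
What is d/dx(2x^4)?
8 x^{3}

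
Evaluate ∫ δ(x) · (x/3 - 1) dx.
-1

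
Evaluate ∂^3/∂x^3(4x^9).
2016 x^{6}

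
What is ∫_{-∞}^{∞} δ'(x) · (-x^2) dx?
0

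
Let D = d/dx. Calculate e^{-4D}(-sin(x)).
- \sin{\left(x - 4 \right)}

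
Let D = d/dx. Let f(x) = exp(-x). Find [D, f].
- e^{- x}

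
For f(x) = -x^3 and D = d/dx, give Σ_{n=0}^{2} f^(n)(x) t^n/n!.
x \left(- 3 t^{2} - 3 t x - x^{2}\right)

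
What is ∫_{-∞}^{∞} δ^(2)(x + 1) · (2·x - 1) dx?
0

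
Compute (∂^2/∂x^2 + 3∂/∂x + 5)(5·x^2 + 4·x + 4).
25 x^{2} + 50 x + 42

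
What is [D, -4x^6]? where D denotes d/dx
- 24 x^{5}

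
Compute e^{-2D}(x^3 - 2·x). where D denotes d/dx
x^{3} - 6 x^{2} + 10 x - 4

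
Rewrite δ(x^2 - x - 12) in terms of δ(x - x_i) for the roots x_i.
\frac{\delta(x + 3) + \delta(x - 4)}{7}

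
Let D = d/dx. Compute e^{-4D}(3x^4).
3 x^{4} - 48 x^{3} + 288 x^{2} - 768 x + 768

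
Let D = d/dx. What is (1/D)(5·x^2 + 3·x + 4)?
\frac{5 x^{3}}{3} + \frac{3 x^{2}}{2} + 4 x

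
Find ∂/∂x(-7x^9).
- 63 x^{8}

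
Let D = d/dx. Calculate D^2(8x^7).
336 x^{5}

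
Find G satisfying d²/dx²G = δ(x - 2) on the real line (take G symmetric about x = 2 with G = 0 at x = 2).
\frac{|x - 2|}{2}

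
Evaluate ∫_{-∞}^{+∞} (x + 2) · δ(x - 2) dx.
4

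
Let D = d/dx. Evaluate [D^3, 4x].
12D^{2}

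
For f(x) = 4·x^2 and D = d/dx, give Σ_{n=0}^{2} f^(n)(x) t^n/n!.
4 t^{2} + 8 t x + 4 x^{2}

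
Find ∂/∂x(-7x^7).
- 49 x^{6}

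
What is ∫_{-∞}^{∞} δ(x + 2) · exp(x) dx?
e^{-2}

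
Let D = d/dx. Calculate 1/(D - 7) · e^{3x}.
- \frac{e^{3 x}}{4}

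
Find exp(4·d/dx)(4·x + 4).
4 x + 20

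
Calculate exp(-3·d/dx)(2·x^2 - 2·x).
2 x^{2} - 14 x + 24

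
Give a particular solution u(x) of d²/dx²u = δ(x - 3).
\frac{|x - 3|}{2}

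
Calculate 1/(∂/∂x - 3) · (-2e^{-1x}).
\frac{e^{- x}}{2}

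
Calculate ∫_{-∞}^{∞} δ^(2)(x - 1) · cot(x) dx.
\frac{2 \cot{\left(1 \right)}}{\sin^{2}{\left(1 \right)}}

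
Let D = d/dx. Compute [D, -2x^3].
- 6 x^{2}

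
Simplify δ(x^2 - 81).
\frac{\delta(x - 9) + \delta(x + 9)}{18}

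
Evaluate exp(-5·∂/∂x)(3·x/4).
\frac{3 x}{4} - \frac{15}{4}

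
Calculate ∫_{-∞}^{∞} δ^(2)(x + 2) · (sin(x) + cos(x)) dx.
- \cos{\left(2 \right)} + \sin{\left(2 \right)}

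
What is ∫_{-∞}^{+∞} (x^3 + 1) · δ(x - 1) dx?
2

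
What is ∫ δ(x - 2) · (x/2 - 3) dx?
-2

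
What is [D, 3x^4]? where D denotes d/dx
12 x^{3}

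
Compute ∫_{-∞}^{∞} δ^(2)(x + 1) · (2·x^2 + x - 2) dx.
4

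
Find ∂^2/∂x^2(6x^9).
432 x^{7}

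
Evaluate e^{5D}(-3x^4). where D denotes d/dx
- 3 x^{4} - 60 x^{3} - 450 x^{2} - 1500 x - 1875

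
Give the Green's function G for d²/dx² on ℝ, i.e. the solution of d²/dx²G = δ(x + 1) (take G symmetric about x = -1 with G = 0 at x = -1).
\frac{|x + 1|}{2}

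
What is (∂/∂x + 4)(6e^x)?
30 e^{x}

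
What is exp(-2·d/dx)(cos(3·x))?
\cos{\left(3 x - 6 \right)}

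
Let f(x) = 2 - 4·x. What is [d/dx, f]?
-4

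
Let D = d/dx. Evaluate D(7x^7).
49 x^{6}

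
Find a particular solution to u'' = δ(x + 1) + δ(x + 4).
\frac{|x + 1|}{2} + \frac{|x + 4|}{2}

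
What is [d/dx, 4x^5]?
20 x^{4}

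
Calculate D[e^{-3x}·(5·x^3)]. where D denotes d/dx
15 x^{2} \left(1 - x\right) e^{- 3 x}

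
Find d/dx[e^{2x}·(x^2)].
2 x \left(x + 1\right) e^{2 x}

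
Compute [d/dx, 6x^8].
48 x^{7}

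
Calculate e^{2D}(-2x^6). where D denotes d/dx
- 2 x^{6} - 24 x^{5} - 120 x^{4} - 320 x^{3} - 480 x^{2} - 384 x - 128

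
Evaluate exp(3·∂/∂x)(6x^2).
6 x^{2} + 36 x + 54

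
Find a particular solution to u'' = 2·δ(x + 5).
|x + 5|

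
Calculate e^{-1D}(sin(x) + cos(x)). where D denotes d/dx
\sqrt{2} \cos{\left(- x + \frac{\pi}{4} + 1 \right)}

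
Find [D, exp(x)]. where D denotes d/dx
e^{x}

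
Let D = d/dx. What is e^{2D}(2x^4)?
2 x^{4} + 16 x^{3} + 48 x^{2} + 64 x + 32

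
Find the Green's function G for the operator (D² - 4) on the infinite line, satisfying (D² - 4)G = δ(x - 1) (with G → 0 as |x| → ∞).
-\frac{e^{-2|x - 1|}}{4}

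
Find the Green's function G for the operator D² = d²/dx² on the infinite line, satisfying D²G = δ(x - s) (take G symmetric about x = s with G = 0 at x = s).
\frac{|x - s|}{2}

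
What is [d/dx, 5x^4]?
20 x^{3}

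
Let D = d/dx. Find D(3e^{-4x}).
- 12 e^{- 4 x}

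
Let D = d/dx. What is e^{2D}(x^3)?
x^{3} + 6 x^{2} + 12 x + 8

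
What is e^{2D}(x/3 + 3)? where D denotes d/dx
\frac{x}{3} + \frac{11}{3}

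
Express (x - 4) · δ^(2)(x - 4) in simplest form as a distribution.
-2\delta'(x - 4)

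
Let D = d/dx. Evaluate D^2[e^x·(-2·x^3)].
- 2 x \left(x^{2} + 6 x + 6\right) e^{x}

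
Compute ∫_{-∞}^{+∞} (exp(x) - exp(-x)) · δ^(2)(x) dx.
0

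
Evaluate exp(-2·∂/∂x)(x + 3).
x + 1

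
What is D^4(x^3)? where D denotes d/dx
0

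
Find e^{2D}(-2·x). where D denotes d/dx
- 2 x - 4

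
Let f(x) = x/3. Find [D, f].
\frac{1}{3}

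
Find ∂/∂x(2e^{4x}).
8 e^{4 x}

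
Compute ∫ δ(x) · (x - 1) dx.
-1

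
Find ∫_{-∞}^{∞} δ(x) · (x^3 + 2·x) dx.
0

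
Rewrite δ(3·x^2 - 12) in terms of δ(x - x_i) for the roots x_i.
\frac{\delta(x - 2) + \delta(x + 2)}{12}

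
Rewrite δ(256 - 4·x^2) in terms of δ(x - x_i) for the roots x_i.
\frac{\delta(x - 8) + \delta(x + 8)}{64}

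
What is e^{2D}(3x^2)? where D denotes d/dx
3 x^{2} + 12 x + 12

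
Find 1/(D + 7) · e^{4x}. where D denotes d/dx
\frac{e^{4 x}}{11}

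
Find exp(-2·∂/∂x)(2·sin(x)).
2 \sin{\left(x - 2 \right)}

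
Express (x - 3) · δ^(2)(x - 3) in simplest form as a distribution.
-2\delta'(x - 3)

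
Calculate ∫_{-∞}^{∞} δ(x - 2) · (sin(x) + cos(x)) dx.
\cos{\left(2 \right)} + \sin{\left(2 \right)}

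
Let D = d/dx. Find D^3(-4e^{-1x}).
4 e^{- x}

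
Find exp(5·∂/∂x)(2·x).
2 x + 10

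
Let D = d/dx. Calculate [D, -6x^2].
- 12 x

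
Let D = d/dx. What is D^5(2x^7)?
5040 x^{2}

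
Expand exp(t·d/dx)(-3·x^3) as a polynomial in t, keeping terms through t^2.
3 x \left(- 3 t^{2} - 3 t x - x^{2}\right)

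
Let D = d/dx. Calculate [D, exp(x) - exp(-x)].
2 \cosh{\left(x \right)}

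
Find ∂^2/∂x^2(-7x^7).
- 294 x^{5}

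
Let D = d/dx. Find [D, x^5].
5 x^{4}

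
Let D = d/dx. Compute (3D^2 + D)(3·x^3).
9 x \left(x + 6\right)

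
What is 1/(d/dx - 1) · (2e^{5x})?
\frac{e^{5 x}}{2}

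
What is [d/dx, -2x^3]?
- 6 x^{2}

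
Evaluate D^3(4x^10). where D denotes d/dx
2880 x^{7}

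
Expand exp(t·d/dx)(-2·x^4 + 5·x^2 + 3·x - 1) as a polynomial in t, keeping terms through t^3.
- 8 t^{3} x + t^{2} \left(5 - 12 x^{2}\right) + t \left(- 8 x^{3} + 10 x + 3\right) - 2 x^{4} + 5 x^{2} + 3 x - 1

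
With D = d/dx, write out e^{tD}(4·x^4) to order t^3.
4 x \left(4 t^{3} + 6 t^{2} x + 4 t x^{2} + x^{3}\right)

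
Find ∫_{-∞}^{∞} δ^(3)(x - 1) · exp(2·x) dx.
- 8 e^{2}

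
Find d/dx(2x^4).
8 x^{3}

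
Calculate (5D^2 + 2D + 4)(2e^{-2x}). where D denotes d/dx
40 e^{- 2 x}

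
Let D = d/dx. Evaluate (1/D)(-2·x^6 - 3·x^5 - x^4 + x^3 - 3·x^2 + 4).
- \frac{2 x^{7}}{7} - \frac{x^{6}}{2} - \frac{x^{5}}{5} + \frac{x^{4}}{4} - x^{3} + 4 x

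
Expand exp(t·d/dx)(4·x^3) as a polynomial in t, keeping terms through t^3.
4 t^{3} + 12 t^{2} x + 12 t x^{2} + 4 x^{3}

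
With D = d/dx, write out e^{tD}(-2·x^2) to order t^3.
- 2 t^{2} - 4 t x - 2 x^{2}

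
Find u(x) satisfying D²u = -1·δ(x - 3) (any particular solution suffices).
-\frac{|x - 3|}{2}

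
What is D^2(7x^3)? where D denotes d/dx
42 x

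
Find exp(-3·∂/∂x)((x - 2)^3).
x^{3} - 15 x^{2} + 75 x - 125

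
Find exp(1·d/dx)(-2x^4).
- 2 x^{4} - 8 x^{3} - 12 x^{2} - 8 x - 2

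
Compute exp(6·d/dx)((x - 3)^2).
x^{2} + 6 x + 9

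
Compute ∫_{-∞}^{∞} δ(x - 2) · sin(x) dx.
\sin{\left(2 \right)}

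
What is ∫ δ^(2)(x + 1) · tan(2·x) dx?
- \frac{8 \tan{\left(2 \right)}}{\cos^{2}{\left(2 \right)}}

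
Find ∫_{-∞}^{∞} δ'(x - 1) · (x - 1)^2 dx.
0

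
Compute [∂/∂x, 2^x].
2^{x} \log{\left(2 \right)}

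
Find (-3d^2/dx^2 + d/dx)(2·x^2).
4 x - 12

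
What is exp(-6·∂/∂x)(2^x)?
2^{x - 6}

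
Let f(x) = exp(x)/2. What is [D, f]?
\frac{e^{x}}{2}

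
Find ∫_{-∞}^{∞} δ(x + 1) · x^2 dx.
1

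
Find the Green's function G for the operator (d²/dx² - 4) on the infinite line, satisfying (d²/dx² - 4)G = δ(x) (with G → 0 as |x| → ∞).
-\frac{e^{-2|x|}}{4}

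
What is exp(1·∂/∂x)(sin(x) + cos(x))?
\sqrt{2} \sin{\left(x + \frac{\pi}{4} + 1 \right)}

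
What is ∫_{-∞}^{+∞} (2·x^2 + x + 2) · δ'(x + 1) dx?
3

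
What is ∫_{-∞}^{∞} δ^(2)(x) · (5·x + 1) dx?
0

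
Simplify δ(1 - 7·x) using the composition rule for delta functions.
\frac{\delta(x - 1/7)}{7}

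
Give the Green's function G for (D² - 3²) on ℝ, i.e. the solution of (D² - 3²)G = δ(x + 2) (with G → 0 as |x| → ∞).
-\frac{e^{-3|x + 2|}}{6}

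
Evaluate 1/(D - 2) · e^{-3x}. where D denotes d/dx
- \frac{e^{- 3 x}}{5}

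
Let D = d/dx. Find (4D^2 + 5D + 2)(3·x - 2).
6 x + 11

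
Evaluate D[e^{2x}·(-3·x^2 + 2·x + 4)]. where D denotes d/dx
2 \left(- 3 x^{2} - x + 5\right) e^{2 x}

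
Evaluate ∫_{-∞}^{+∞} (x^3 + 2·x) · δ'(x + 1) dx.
-5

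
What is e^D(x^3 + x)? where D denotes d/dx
x^{3} + 3 x^{2} + 4 x + 2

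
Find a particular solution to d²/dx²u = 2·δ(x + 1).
|x + 1|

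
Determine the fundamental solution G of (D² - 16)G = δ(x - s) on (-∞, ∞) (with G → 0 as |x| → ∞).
-\frac{e^{-4|x-s|}}{8}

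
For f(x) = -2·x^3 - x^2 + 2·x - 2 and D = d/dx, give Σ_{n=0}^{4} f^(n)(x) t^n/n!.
- 2 t^{3} - t^{2} \left(6 x + 1\right) - 2 t \left(3 x^{2} + x - 1\right) - 2 x^{3} - x^{2} + 2 x - 2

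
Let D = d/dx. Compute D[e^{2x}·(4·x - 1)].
\left(8 x + 2\right) e^{2 x}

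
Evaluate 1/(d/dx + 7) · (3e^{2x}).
\frac{e^{2 x}}{3}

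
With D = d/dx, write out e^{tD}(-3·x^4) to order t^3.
3 x \left(- 4 t^{3} - 6 t^{2} x - 4 t x^{2} - x^{3}\right)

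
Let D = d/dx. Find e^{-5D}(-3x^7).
- 3 x^{7} + 105 x^{6} - 1575 x^{5} + 13125 x^{4} - 65625 x^{3} + 196875 x^{2} - 328125 x + 234375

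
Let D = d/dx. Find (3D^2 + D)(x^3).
3 x \left(x + 6\right)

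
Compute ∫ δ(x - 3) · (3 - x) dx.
0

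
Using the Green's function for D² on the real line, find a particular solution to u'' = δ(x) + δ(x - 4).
\frac{|x|}{2} + \frac{|x - 4|}{2}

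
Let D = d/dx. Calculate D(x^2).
2 x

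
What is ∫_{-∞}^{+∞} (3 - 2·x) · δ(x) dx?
3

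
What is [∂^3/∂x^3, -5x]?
-15\frac{d^{2}}{dx^{2}}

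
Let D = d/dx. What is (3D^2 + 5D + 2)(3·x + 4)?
6 x + 23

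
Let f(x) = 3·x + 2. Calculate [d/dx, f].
3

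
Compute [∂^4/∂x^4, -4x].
-16\frac{d^{3}}{dx^{3}}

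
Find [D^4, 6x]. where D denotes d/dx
24D^{3}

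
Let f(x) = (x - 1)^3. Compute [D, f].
3 \left(x - 1\right)^{2}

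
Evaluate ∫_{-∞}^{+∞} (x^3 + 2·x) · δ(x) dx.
0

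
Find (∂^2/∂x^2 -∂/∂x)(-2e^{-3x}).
- 24 e^{- 3 x}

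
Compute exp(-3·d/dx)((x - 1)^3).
x^{3} - 12 x^{2} + 48 x - 64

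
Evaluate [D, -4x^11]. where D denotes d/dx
- 44 x^{10}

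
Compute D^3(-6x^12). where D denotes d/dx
- 7920 x^{9}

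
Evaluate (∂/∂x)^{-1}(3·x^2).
x^{3}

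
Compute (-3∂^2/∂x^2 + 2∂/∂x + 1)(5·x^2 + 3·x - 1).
5 x^{2} + 23 x - 25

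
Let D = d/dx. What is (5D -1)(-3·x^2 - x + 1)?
3 x^{2} - 29 x - 6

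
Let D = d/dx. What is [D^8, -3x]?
-24D^{7}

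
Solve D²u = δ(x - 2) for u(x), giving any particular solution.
\frac{|x - 2|}{2}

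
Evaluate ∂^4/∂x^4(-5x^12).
- 59400 x^{8}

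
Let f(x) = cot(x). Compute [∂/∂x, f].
- \frac{1}{\sin^{2}{\left(x \right)}}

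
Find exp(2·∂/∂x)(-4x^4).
- 4 x^{4} - 32 x^{3} - 96 x^{2} - 128 x - 64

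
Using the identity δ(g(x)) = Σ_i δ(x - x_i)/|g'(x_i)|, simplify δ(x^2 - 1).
\frac{\delta(x + 1) + \delta(x - 1)}{2}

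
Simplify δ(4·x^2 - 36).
\frac{\delta(x - 3) + \delta(x + 3)}{24}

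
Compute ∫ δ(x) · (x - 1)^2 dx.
1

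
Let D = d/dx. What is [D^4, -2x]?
-8D^{3}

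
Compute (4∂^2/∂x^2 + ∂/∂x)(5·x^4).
20 x^{2} \left(x + 12\right)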